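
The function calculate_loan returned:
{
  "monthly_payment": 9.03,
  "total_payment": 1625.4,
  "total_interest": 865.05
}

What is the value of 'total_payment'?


1625.4


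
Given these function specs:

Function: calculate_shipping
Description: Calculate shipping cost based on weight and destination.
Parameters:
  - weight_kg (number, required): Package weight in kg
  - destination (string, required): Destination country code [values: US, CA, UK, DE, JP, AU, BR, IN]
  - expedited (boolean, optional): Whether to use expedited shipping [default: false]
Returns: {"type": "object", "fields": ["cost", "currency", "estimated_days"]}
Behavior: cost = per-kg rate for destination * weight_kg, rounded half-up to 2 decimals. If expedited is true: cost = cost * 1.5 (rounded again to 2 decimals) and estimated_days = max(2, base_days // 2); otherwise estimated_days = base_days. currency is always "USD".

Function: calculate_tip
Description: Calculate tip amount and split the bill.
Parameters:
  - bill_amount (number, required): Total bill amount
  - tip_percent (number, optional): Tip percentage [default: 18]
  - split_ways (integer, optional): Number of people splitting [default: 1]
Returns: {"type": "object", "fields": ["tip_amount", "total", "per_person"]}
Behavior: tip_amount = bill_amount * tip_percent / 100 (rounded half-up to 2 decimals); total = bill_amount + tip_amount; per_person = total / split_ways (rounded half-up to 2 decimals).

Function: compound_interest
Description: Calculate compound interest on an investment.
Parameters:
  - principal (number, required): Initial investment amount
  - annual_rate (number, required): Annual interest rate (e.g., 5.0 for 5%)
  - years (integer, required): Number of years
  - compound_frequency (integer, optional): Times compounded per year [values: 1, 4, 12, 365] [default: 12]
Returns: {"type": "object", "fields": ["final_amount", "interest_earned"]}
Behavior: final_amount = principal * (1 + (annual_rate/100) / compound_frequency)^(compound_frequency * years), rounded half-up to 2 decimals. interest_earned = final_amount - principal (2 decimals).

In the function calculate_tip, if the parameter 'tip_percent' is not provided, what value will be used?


The calculate_tip spec declares:
  - tip_percent (number, optional): Tip percentage [default: 18]
Default:
18


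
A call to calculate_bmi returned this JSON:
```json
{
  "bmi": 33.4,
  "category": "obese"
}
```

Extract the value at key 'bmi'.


33.4


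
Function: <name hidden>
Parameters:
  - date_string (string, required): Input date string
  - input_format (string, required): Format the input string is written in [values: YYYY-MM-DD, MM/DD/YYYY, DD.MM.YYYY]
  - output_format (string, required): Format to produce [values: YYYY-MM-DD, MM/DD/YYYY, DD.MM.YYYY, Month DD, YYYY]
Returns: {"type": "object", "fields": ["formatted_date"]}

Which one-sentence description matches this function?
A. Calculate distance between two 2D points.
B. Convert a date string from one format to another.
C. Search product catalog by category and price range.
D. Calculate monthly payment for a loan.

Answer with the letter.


Parameters date_string, input_format, output_format and return ["formatted_date"] fit: Convert a date string from one format to another.
B


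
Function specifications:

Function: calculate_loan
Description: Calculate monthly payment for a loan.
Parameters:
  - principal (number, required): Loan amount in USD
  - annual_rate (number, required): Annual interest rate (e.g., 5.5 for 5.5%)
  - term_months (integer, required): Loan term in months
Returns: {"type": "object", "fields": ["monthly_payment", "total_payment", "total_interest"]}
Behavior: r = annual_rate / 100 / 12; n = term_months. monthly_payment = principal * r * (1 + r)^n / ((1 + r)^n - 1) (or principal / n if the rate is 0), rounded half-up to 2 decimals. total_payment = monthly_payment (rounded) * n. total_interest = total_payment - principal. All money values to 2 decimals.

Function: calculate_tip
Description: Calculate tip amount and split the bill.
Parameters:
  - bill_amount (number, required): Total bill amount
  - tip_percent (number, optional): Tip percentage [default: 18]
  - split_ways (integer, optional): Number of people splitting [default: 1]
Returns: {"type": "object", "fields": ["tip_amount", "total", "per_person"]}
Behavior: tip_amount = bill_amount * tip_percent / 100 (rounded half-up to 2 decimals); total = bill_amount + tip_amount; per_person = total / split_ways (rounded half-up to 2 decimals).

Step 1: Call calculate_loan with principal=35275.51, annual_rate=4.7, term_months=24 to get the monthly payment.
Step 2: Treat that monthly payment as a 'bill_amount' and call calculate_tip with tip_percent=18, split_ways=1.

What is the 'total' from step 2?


Step 1: calculate_loan(principal=35275.51, annual_rate=4.7, term_months=24)
  r = 4.7 / 100 / 12 = 0.003916666667 (keep full precision)
  (1 + r)^24 = 1.09835806
  monthly_payment = 35275.51 * 0.003916666667 * 1.09835806 / (1.09835806 - 1) = 1542.850632 -> 1542.85
  total_payment = 1542.85 * 24 = 37028.40
  total_interest = 37028.40 - 35275.51 = 1752.89
  -> monthly_payment = 1542.85
Step 2: calculate_tip(bill_amount=1542.85, tip_percent=18, split_ways=1)
  tip_amount = 1542.85 * 18/100 = 277.713 -> 277.71
  total = 1542.85 + 277.71 = 1820.56
  per_person = 1820.56 / 1 = 1820.56 -> 1820.56
  -> total = 1820.56
$1820.56


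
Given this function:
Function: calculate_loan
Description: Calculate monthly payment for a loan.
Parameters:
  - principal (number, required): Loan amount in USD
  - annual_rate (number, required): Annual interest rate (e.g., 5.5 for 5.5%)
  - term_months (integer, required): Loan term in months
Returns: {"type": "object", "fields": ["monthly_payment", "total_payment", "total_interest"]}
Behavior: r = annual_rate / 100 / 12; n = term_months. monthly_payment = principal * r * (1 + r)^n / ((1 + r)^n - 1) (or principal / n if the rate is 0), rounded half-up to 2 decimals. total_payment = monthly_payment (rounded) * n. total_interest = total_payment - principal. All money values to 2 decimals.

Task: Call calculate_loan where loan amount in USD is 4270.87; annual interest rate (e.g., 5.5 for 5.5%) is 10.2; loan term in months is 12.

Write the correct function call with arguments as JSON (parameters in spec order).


Mapping each described value to its parameter name:
  'Loan amount in USD' -> principal = 4270.87
  'Annual interest rate (e.g., 5.5 for 5.5%)' -> annual_rate = 10.2
  'Loan term in months' -> term_months = 12
calculate_loan({"principal": 4270.87, "annual_rate": 10.2, "term_months": 12})


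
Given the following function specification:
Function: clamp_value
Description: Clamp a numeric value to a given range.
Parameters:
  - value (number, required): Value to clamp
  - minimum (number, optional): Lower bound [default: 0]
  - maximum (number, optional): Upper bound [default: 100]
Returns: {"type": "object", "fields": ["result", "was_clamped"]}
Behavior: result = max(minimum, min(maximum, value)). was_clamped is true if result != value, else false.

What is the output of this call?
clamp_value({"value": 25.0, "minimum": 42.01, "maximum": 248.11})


result = max(42.01, min(248.11, 25.0)) = max(42.01, 25.0) = 42.01
was_clamped = (42.01 != 25.0) = true
Output:
{"result": 42.01, "was_clamped": true}


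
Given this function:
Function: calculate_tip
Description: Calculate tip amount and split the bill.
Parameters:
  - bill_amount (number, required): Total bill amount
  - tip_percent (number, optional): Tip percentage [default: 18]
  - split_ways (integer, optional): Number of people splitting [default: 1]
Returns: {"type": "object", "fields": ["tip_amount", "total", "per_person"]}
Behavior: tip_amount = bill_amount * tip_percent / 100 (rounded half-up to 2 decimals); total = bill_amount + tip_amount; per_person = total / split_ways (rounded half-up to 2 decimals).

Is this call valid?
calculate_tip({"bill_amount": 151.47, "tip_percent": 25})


Checking all required parameters present and types match... All valid.
Valid


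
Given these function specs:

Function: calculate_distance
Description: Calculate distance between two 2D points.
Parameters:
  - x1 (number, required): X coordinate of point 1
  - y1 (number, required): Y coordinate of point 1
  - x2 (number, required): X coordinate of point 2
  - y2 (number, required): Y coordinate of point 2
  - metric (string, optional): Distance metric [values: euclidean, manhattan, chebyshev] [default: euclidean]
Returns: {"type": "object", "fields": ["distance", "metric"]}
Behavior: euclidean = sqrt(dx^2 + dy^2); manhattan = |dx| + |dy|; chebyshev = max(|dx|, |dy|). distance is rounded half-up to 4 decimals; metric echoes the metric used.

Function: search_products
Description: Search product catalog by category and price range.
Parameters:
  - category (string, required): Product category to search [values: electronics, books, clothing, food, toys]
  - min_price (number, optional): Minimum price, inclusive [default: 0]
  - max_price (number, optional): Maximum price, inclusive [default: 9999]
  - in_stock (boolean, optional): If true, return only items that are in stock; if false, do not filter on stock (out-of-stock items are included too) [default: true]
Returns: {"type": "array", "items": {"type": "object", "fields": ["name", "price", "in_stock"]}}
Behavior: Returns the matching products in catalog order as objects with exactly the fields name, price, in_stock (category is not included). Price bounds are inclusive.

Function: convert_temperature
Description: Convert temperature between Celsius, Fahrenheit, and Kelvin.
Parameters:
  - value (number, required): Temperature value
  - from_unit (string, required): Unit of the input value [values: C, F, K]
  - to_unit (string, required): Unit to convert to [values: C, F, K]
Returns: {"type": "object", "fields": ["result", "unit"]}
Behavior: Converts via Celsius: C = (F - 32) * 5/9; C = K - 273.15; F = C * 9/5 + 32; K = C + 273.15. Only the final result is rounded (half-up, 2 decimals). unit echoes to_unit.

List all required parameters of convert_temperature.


Parameters of convert_temperature and their required/optional flag:
  value: required
  from_unit: required
  to_unit: required
from_unit, to_unit, value


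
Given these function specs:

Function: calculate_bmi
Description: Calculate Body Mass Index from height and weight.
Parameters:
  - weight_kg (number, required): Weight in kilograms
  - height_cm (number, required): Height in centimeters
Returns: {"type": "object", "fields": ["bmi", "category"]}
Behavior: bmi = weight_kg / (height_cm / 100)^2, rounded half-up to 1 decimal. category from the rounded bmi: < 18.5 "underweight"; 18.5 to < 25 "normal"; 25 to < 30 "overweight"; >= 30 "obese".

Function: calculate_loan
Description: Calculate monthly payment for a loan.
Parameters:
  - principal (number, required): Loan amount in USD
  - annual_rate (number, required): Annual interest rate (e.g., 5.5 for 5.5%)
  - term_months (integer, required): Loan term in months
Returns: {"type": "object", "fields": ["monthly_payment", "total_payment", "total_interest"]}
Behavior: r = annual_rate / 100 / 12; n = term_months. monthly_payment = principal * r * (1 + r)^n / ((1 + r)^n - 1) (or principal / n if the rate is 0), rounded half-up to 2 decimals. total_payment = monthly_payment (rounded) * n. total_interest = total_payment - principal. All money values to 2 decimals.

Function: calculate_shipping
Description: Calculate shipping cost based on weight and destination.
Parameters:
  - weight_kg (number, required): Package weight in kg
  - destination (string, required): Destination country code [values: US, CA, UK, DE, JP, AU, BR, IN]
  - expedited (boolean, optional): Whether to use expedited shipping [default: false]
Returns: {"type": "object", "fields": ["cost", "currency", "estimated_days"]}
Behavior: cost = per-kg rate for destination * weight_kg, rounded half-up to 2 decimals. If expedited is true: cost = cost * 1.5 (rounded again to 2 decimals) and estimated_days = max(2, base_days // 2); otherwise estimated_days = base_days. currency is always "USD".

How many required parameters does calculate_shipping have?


Parameters of calculate_shipping: weight_kg (required), destination (required), expedited (optional)
Required count:
2


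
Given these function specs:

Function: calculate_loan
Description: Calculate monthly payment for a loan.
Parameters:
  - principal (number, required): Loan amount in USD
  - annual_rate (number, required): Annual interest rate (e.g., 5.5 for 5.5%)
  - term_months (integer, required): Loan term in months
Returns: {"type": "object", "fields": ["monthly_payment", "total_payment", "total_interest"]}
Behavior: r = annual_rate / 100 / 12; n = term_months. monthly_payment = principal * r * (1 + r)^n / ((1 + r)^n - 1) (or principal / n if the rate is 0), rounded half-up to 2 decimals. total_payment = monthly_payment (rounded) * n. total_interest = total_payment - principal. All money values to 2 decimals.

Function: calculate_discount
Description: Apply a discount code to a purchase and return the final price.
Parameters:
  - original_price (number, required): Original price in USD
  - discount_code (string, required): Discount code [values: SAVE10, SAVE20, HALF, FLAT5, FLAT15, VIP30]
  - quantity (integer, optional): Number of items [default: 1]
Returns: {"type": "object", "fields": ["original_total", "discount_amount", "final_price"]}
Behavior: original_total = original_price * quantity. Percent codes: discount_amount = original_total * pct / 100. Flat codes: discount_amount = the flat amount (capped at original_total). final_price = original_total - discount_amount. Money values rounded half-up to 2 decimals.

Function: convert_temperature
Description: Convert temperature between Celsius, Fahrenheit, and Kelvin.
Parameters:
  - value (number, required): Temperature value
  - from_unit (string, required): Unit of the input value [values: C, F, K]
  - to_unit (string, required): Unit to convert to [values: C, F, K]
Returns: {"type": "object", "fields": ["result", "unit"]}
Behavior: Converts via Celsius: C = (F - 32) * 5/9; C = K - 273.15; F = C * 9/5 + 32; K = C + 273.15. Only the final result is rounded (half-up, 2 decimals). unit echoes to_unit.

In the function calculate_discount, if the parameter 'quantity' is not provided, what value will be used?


The calculate_discount spec declares:
  - quantity (integer, optional): Number of items [default: 1]
Default:
1


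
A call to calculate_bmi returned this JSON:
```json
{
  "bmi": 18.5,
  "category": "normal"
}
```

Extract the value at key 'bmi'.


18.5


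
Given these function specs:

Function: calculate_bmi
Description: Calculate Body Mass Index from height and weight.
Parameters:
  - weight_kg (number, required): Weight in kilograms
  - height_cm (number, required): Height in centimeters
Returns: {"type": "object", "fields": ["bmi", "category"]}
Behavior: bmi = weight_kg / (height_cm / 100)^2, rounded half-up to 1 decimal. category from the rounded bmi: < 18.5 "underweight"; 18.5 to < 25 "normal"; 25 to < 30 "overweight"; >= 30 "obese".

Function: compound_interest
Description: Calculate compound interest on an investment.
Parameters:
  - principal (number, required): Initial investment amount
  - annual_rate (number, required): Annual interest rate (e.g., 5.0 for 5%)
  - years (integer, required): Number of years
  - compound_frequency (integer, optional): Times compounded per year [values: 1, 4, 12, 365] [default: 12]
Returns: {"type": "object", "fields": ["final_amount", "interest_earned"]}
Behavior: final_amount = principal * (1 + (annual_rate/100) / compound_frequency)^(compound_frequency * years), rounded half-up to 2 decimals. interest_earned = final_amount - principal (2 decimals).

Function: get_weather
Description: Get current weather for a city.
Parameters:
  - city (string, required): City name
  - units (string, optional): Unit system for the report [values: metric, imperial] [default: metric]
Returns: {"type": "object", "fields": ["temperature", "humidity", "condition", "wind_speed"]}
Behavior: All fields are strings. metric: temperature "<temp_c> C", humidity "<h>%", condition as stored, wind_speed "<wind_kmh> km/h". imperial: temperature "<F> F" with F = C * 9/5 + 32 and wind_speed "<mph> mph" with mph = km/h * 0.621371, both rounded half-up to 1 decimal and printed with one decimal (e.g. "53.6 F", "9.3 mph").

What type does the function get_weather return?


The get_weather spec declares Returns: {"type": "object", "fields": ["temperature", "humidity", "condition", "wind_speed"]}
Type:
object


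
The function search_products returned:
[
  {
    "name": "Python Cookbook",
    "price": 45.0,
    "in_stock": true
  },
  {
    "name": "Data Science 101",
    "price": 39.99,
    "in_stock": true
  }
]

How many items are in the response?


Items: Python Cookbook, Data Science 101
2


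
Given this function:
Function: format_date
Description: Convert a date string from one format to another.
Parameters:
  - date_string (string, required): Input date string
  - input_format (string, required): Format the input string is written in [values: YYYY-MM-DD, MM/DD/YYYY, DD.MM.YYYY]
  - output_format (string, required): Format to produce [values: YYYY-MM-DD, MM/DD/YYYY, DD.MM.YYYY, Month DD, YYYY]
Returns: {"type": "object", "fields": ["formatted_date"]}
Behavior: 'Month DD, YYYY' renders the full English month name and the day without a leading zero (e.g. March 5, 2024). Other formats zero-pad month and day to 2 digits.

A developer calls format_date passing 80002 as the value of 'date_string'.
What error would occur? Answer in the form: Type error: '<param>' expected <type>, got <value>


Spec: 'date_string' is declared as string; 80002 is an integer.
Type error: 'date_string' expected string, got 80002


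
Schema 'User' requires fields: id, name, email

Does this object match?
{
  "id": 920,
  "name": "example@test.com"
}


Checking required fields...
Missing: email
Invalid - missing required field 'email'


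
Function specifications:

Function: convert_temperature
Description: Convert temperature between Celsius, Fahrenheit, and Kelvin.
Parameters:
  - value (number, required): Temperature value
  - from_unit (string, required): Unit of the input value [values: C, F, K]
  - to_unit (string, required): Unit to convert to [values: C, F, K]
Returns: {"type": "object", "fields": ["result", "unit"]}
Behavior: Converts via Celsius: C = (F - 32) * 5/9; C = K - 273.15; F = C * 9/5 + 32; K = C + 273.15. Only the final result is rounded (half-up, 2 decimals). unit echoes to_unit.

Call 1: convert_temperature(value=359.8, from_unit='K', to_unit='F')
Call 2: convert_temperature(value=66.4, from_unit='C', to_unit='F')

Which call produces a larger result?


Call 1:
  To C: 359.8 - 273.15 = 86.65
  To F: 86.65 * 9/5 + 32 = 187.97
  Round to 2 decimals: 187.97
  -> 187.97 F
Call 2:
  Input already in C: 66.4
  To F: 66.4 * 9/5 + 32 = 151.52
  Round to 2 decimals: 151.52
  -> 151.52 F
Call 1 (187.97 F)


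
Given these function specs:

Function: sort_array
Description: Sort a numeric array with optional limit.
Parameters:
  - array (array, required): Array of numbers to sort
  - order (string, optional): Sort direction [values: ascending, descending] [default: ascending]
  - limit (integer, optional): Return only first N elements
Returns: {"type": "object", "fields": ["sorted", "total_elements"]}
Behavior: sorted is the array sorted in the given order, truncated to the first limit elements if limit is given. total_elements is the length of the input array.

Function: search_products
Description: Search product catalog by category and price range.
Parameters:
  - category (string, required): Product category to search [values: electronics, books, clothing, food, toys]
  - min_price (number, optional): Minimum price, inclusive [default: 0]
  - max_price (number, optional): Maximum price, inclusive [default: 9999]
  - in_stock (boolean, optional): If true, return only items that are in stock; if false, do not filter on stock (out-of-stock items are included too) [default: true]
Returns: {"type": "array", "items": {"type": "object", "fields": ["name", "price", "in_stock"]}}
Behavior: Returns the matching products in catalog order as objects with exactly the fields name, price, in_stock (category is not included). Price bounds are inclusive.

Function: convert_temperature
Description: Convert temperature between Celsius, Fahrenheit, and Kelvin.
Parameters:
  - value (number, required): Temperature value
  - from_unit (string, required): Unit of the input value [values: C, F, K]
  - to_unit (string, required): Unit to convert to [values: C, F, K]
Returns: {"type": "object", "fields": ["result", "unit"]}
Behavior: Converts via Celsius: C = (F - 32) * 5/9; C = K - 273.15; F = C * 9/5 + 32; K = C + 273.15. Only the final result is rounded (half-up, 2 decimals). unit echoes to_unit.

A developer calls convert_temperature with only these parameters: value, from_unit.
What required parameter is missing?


Required parameters: value, from_unit, to_unit
Provided: value, from_unit
Missing: to_unit
to_unit


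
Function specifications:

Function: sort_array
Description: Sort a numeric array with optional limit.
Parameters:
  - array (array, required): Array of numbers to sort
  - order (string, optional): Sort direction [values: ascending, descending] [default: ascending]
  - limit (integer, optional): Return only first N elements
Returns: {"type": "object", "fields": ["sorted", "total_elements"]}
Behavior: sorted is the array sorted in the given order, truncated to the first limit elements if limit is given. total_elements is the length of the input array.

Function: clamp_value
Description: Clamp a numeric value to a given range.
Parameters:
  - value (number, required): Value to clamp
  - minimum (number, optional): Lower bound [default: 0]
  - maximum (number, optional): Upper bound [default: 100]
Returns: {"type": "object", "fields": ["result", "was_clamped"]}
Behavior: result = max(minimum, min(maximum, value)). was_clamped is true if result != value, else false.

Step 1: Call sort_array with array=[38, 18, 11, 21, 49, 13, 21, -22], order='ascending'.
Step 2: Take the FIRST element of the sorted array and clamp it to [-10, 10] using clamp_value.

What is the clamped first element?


Step 1: sort_array(order=ascending)
  sorted: [-22, 11, 13, 18, 21, 21, 38, 49]
  -> first element = -22
Step 2: clamp_value(value=-22, minimum=-10, maximum=10)
  result = max(-10, min(10, -22)) = max(-10, -22) = -10
  was_clamped = (-10 != -22) = true
  -> result = -10
-10


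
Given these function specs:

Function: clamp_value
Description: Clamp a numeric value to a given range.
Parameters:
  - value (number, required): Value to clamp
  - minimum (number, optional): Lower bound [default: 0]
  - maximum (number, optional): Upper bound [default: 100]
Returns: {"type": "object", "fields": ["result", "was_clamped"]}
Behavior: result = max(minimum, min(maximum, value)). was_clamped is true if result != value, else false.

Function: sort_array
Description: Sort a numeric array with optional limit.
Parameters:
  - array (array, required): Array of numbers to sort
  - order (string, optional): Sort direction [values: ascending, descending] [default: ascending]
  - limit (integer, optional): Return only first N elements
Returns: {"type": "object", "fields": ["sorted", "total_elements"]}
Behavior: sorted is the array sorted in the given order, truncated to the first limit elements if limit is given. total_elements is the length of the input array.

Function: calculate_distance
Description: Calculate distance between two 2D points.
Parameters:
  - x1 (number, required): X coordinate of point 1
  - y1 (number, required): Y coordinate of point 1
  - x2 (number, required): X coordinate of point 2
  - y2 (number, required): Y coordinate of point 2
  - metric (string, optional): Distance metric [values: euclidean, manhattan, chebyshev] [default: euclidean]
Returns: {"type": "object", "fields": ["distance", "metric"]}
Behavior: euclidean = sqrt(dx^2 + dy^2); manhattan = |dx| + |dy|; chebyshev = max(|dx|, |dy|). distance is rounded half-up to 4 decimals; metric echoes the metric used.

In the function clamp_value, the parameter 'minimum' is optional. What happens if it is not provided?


The clamp_value spec declares:
  - minimum (number, optional): Lower bound [default: 0]
It defaults to 0


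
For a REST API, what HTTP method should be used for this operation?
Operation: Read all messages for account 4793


GET = read, POST = create, PUT = update/replace, DELETE = remove
This operation is a read.
GET


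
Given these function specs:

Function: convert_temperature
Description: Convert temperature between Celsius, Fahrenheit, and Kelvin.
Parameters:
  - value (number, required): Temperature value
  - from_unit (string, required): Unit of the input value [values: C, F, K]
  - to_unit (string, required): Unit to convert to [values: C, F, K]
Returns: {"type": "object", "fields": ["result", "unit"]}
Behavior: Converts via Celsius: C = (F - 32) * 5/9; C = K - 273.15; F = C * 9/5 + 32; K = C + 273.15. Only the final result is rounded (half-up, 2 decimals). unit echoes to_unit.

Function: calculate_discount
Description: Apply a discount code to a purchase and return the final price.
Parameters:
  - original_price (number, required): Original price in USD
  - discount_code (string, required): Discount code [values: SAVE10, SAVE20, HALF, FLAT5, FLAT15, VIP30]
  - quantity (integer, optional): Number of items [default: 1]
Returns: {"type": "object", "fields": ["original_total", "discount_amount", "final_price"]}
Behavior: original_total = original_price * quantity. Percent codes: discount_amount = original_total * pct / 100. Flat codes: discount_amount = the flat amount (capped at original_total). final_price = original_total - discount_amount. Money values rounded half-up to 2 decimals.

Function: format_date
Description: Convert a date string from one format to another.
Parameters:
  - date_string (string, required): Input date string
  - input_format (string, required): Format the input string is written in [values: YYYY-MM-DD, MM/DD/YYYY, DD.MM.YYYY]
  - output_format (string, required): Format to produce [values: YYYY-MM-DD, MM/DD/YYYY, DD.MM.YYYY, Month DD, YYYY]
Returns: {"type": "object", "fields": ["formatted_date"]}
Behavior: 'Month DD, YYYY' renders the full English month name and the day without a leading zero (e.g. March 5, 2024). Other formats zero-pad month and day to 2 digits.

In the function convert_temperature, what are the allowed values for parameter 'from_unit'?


The convert_temperature spec declares:
  - from_unit (string, required): Unit of the input value [values: C, F, K]
Allowed values:
C, F, K


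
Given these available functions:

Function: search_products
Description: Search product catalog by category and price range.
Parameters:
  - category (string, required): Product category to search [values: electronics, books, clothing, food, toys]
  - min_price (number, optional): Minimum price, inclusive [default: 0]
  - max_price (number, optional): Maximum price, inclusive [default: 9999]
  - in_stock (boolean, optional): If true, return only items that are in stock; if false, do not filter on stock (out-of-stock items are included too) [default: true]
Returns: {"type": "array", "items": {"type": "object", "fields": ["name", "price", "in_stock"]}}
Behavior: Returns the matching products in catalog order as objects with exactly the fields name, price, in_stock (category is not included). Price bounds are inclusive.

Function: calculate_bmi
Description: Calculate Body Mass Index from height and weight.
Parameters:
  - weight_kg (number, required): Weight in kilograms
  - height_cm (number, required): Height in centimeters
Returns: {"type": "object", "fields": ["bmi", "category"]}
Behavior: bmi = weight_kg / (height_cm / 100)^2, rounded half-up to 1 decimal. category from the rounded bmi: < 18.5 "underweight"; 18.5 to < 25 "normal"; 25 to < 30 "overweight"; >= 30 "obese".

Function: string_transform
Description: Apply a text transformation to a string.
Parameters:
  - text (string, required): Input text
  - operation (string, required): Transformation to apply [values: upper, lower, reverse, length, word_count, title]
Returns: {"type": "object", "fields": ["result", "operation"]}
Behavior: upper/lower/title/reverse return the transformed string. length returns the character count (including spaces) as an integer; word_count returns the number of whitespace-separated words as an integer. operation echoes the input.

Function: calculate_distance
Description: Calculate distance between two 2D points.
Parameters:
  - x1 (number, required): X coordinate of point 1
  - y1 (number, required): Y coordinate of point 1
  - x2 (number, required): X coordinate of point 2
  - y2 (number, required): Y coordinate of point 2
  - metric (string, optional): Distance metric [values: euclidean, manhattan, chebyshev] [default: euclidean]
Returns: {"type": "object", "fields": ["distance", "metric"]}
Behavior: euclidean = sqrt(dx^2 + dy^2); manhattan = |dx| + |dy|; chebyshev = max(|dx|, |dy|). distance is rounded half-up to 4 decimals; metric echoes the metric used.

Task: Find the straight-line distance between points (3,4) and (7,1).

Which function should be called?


The task needs a function whose description is: Calculate distance between two 2D points.
calculate_distance


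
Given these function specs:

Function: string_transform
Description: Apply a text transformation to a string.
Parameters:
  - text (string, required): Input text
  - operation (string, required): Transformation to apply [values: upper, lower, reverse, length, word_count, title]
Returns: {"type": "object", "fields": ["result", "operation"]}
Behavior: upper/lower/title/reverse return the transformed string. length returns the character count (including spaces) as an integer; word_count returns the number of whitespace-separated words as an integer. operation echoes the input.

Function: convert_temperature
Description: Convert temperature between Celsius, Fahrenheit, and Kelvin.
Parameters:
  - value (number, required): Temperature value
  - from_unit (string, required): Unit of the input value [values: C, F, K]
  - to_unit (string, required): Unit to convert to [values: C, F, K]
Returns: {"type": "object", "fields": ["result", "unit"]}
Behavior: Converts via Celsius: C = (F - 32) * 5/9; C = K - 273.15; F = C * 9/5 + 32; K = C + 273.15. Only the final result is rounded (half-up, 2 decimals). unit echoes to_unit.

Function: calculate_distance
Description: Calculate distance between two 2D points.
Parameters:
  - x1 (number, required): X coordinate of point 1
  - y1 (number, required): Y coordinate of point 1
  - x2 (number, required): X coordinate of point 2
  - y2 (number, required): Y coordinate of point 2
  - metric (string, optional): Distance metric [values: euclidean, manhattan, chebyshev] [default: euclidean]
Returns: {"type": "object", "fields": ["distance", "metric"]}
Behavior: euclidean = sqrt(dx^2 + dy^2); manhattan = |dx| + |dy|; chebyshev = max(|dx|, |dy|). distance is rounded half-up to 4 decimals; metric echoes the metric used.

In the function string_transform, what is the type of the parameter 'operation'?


The string_transform spec declares:
  - operation (string, required): Transformation to apply [values: upper, lower, reverse, length, word_count, title]
Type:
string


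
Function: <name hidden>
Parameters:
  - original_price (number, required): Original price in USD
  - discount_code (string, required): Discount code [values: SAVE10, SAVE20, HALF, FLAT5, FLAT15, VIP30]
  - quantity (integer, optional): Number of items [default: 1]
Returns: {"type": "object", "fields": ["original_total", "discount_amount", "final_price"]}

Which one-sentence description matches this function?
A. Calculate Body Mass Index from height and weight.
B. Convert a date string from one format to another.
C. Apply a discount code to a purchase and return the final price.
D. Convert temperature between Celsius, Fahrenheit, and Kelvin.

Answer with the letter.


Parameters original_price, discount_code, quantity and return ["original_total", "discount_amount", "final_price"] fit: Apply a discount code to a purchase and return the final price.
C


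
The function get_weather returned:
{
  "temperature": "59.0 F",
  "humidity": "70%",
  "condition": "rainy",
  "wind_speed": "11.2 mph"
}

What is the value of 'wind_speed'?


11.2 mph


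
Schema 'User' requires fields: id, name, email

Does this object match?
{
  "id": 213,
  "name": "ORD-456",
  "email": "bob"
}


Checking required fields... All present.
Valid - all required fields present


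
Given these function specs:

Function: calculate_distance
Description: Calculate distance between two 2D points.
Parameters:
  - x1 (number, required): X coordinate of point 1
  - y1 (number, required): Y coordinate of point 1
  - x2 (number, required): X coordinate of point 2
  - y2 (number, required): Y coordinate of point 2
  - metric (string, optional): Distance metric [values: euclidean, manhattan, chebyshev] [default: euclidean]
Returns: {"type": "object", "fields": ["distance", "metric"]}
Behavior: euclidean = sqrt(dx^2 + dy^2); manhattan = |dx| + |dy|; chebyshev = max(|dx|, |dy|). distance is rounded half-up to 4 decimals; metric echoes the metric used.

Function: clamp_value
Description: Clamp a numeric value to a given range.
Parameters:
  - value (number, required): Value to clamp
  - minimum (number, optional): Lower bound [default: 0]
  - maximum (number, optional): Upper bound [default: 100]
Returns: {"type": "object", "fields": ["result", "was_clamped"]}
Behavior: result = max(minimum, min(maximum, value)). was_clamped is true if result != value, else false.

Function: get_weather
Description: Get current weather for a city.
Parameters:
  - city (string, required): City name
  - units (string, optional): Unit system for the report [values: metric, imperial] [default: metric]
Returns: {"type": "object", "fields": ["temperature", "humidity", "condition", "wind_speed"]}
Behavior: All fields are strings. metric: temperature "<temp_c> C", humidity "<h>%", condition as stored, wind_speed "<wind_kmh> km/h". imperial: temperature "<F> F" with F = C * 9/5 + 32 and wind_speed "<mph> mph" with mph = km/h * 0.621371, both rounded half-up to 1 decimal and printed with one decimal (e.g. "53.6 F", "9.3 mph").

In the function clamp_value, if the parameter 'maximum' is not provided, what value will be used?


The clamp_value spec declares:
  - maximum (number, optional): Upper bound [default: 100]
Default:
100


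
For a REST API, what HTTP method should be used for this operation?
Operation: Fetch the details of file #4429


GET = read, POST = create, PUT = update/replace, DELETE = remove
This operation is a read.
GET


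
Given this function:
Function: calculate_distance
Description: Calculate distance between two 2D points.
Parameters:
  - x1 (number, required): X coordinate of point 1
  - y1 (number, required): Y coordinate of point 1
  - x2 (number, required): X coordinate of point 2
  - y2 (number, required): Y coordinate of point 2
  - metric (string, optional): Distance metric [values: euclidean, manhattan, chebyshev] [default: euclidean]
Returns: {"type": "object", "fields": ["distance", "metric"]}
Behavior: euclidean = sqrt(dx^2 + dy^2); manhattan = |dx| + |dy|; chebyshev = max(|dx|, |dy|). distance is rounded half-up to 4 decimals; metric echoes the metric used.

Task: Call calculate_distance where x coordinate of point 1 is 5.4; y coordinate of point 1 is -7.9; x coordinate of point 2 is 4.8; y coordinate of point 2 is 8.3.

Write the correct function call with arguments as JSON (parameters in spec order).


Mapping each described value to its parameter name:
  'X coordinate of point 1' -> x1 = 5.4
  'Y coordinate of point 1' -> y1 = -7.9
  'X coordinate of point 2' -> x2 = 4.8
  'Y coordinate of point 2' -> y2 = 8.3
calculate_distance({"x1": 5.4, "y1": -7.9, "x2": 4.8, "y2": 8.3})


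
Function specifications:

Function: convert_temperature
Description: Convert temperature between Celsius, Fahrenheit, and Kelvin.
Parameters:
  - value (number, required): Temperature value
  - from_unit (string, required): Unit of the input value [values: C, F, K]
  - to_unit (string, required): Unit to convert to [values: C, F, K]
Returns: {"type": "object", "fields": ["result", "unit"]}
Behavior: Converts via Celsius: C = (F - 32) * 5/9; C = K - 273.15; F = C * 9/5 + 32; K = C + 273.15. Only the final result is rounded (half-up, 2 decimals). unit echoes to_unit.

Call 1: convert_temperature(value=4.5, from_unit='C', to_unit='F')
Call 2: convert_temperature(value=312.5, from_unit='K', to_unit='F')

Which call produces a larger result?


Call 1:
  Input already in C: 4.5
  To F: 4.5 * 9/5 + 32 = 40.1
  Round to 2 decimals: 40.1
  -> 40.1 F
Call 2:
  To C: 312.5 - 273.15 = 39.35
  To F: 39.35 * 9/5 + 32 = 102.83
  Round to 2 decimals: 102.83
  -> 102.83 F
Call 2 (102.83 F)


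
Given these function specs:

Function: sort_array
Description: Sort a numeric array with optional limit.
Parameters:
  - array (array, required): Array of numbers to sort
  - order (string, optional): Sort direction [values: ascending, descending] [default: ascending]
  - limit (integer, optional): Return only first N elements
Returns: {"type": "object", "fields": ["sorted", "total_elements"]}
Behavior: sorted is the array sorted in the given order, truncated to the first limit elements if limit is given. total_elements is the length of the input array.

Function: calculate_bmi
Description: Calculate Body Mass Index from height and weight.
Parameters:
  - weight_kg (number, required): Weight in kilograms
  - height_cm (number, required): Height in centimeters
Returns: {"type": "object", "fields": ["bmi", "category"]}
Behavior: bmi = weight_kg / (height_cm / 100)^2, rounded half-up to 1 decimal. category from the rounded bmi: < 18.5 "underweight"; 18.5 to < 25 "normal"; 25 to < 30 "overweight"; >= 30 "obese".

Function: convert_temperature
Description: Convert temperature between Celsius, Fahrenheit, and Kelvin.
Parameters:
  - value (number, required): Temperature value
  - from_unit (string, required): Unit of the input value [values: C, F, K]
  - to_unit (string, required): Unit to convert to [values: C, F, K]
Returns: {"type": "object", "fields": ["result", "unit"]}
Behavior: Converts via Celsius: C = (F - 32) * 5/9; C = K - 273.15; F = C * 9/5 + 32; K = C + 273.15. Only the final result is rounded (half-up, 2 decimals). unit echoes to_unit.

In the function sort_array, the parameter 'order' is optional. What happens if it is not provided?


The sort_array spec declares:
  - order (string, optional): Sort direction [values: ascending, descending] [default: ascending]
It defaults to ascending


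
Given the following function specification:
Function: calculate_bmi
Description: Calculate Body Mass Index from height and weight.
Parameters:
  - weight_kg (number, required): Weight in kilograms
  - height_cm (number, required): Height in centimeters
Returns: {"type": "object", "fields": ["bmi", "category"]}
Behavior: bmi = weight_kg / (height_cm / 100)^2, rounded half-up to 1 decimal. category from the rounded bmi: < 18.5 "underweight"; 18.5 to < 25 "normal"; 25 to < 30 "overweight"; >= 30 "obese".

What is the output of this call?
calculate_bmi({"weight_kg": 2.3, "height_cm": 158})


height_m = 158 / 100 = 1.58
bmi = 2.3 / 1.58^2 = 2.3 / 2.4964 = 0.921327 -> 0.9
0.9 < 18.5 -> underweight
Output:
{"bmi": 0.9, "category": "underweight"}


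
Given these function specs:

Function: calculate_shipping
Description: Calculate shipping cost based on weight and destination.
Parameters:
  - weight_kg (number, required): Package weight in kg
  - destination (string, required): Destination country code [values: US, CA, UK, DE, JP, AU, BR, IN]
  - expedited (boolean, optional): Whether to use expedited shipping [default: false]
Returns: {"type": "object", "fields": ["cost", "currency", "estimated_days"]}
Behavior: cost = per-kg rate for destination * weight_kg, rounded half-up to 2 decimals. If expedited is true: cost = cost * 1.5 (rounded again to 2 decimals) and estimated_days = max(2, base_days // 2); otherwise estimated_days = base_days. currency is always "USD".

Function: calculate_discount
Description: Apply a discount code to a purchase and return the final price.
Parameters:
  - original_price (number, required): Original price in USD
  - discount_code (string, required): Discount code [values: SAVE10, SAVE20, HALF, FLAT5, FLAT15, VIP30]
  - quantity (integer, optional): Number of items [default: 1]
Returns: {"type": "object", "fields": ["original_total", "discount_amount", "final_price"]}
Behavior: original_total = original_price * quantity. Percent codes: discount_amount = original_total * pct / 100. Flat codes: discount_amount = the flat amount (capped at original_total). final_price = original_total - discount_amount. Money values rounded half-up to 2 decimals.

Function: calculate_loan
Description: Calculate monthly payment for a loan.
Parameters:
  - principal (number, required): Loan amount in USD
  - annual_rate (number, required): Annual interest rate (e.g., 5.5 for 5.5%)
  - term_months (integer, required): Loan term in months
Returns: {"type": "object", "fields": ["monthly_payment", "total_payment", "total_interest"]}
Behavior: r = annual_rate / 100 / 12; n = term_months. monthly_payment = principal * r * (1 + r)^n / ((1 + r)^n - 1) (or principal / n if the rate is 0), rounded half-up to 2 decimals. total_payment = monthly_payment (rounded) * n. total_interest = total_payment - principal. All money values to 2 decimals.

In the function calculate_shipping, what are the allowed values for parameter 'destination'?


The calculate_shipping spec declares:
  - destination (string, required): Destination country code [values: US, CA, UK, DE, JP, AU, BR, IN]
Allowed values:
US, CA, UK, DE, JP, AU, BR, IN
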